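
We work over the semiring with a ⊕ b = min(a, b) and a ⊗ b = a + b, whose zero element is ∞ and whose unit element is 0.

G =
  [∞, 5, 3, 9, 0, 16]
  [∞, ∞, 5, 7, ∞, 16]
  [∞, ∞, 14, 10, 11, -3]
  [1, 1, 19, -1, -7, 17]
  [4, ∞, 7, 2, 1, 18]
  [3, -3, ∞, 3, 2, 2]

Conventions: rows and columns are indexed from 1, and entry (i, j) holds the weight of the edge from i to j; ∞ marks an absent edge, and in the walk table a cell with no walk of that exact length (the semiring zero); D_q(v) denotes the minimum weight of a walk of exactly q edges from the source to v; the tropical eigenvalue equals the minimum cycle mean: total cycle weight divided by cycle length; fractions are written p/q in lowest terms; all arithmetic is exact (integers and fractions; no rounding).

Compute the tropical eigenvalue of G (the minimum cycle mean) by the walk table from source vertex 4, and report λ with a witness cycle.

q=0: [∞, ∞, ∞, 0, ∞, ∞]
q=1: [1, 1, 19, -1, -7, 17]
q=2: [-3, 0, 0, -5, -8, 11]
q=3: [-4, -4, -1, -6, -12, -3]
q=4: [-8, -6, -5, -10, -13, -4]
q=5: [-9, -9, -6, -11, -17, -8]
q=6: [-13, -11, -10, -15, -18, -9]
Optimal cycle mean attained by: cycle 4->5->4, total (-7) + 2, length 2.
Answer: λ = -5/2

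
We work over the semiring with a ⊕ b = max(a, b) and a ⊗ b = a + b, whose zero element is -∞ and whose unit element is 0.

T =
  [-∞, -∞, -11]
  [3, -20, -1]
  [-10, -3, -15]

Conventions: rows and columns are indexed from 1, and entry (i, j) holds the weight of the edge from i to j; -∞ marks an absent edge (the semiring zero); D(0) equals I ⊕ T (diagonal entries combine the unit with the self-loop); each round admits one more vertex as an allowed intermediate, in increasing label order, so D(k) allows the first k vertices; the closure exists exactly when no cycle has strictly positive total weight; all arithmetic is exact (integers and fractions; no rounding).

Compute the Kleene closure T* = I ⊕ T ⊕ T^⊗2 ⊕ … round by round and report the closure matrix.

D(0):
  [0, -∞, -11]
  [3, 0, -1]
  [-10, -3, 0]
D(1):
  [0, -∞, -11]
  [3, 0, -1]
  [-10, -3, 0]
D(2):
  [0, -∞, -11]
  [3, 0, -1]
  [0, -3, 0]
D(3):
  [0, -14, -11]
  [3, 0, -1]
  [0, -3, 0]
Answer: T* = [[0, -14, -11], [3, 0, -1], [0, -3, 0]]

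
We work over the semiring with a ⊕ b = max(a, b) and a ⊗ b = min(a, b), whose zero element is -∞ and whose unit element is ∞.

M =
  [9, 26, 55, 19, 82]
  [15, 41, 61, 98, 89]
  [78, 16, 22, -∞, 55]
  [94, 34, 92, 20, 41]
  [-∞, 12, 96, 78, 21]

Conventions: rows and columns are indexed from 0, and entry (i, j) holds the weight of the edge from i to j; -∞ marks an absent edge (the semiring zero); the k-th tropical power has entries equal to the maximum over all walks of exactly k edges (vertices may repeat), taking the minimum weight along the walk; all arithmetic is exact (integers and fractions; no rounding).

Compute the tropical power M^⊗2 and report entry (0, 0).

M^⊗2:
  [55, 26, 82, 78, 55]
  [94, 41, 92, 78, 55]
  [22, 26, 55, 55, 78]
  [78, 34, 55, 41, 82]
  [78, 34, 78, 21, 55]
Key observation: the optimum is the walk 0->2->0, with weight 55 min 78 = 55.
Optimal value attained by: walk 0->2->0.
Answer: (M^⊗2)[0][0] = 55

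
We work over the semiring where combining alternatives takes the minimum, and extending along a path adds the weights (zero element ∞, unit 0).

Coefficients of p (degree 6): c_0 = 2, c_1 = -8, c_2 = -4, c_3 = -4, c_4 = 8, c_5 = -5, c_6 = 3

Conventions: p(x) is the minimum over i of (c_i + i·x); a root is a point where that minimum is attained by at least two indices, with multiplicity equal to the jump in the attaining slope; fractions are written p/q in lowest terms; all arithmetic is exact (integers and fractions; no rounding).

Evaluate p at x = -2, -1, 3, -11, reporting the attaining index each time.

p(-2) = min(2+0·(-2)=2, -8+1·(-2)=-10, -4+2·(-2)=-8, -4+3·(-2)=-10, 8+4·(-2)=0, -5+5·(-2)=-15, 3+6·(-2)=-9) = -15 (attained by i=5)
p(-1) = min(2+0·(-1)=2, -8+1·(-1)=-9, -4+2·(-1)=-6, -4+3·(-1)=-7, 8+4·(-1)=4, -5+5·(-1)=-10, 3+6·(-1)=-3) = -10 (attained by i=5)
p(3) = min(2+0·3=2, -8+1·3=-5, -4+2·3=2, -4+3·3=5, 8+4·3=20, -5+5·3=10, 3+6·3=21) = -5 (attained by i=1)
p(-11) = min(2+0·(-11)=2, -8+1·(-11)=-19, -4+2·(-11)=-26, -4+3·(-11)=-37, 8+4·(-11)=-36, -5+5·(-11)=-60, 3+6·(-11)=-63) = -63 (attained by i=6)
Answer: p(-2) = -15; p(-1) = -10; p(3) = -5; p(-11) = -63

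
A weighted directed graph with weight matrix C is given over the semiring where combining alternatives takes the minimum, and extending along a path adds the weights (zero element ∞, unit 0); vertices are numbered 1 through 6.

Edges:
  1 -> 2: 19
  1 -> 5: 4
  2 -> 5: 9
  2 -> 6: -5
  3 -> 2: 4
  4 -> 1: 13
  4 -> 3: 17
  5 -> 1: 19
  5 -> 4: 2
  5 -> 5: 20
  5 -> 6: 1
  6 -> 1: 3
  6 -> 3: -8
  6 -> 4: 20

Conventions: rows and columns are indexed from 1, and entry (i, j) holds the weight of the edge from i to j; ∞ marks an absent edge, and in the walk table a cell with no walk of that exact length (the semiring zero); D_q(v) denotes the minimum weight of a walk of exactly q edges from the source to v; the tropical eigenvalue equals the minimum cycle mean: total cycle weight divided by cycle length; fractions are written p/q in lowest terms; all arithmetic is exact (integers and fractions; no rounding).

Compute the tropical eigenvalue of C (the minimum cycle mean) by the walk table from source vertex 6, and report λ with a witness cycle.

q=0: [∞, ∞, ∞, ∞, ∞, 0]
q=1: [3, ∞, -8, 20, ∞, ∞]
q=2: [33, -4, 37, ∞, 7, ∞]
q=3: [26, 41, ∞, 9, 5, -9]
q=4: [-6, 45, -17, 7, 25, 6]
q=5: [9, -13, -2, 26, -2, 26]
q=6: [17, 2, 18, 0, -4, -18]
Optimal cycle mean attained by: cycle 2->6->3->2, total (-5) + (-8) + 4, length 3.
Answer: λ = -3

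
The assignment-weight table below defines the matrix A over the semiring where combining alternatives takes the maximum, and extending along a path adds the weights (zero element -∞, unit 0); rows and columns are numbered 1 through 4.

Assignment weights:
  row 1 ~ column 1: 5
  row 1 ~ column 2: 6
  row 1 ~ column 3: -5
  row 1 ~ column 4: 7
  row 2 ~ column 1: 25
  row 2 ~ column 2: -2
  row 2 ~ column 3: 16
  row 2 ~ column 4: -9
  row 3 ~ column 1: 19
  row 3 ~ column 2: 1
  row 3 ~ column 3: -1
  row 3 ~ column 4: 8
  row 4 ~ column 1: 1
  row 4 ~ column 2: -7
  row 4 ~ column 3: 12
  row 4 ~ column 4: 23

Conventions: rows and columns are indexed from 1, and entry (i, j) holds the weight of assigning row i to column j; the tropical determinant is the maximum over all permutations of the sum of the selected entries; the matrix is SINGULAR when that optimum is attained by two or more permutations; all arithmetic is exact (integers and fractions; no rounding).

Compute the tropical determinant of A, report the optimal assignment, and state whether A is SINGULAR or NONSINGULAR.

σ = (1, 2, 3, 4): 5 + (-2) + (-1) + 23 = 25
σ = (1, 2, 4, 3): 5 + (-2) + 8 + 12 = 23
σ = (1, 3, 2, 4): 5 + 16 + 1 + 23 = 45
σ = (1, 3, 4, 2): 5 + 16 + 8 + (-7) = 22
σ = (1, 4, 2, 3): 5 + (-9) + 1 + 12 = 9
σ = (1, 4, 3, 2): 5 + (-9) + (-1) + (-7) = -12
σ = (2, 1, 3, 4): 6 + 25 + (-1) + 23 = 53
σ = (2, 1, 4, 3): 6 + 25 + 8 + 12 = 51
σ = (2, 3, 1, 4): 6 + 16 + 19 + 23 = 64
σ = (2, 3, 4, 1): 6 + 16 + 8 + 1 = 31
σ = (2, 4, 1, 3): 6 + (-9) + 19 + 12 = 28
σ = (2, 4, 3, 1): 6 + (-9) + (-1) + 1 = -3
σ = (3, 1, 2, 4): (-5) + 25 + 1 + 23 = 44
σ = (3, 1, 4, 2): (-5) + 25 + 8 + (-7) = 21
σ = (3, 2, 1, 4): (-5) + (-2) + 19 + 23 = 35
σ = (3, 2, 4, 1): (-5) + (-2) + 8 + 1 = 2
σ = (3, 4, 1, 2): (-5) + (-9) + 19 + (-7) = -2
σ = (3, 4, 2, 1): (-5) + (-9) + 1 + 1 = -12
σ = (4, 1, 2, 3): 7 + 25 + 1 + 12 = 45
σ = (4, 1, 3, 2): 7 + 25 + (-1) + (-7) = 24
σ = (4, 2, 1, 3): 7 + (-2) + 19 + 12 = 36
σ = (4, 2, 3, 1): 7 + (-2) + (-1) + 1 = 5
σ = (4, 3, 1, 2): 7 + 16 + 19 + (-7) = 35
σ = (4, 3, 2, 1): 7 + 16 + 1 + 1 = 25
Optimal value attained by: σ = (2, 3, 1, 4).
Answer: det⊕(A) = 64; verdict: NONSINGULAR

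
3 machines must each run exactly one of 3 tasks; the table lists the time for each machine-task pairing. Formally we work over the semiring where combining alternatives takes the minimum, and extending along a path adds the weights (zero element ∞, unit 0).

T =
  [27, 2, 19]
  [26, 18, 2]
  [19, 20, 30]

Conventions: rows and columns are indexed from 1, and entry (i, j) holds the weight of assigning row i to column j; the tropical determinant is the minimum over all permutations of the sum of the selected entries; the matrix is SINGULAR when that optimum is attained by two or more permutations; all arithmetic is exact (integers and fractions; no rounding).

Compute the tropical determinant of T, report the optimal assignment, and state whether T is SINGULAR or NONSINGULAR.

σ = (1, 2, 3): 27 + 18 + 30 = 75
σ = (1, 3, 2): 27 + 2 + 20 = 49
σ = (2, 1, 3): 2 + 26 + 30 = 58
σ = (2, 3, 1): 2 + 2 + 19 = 23
σ = (3, 1, 2): 19 + 26 + 20 = 65
σ = (3, 2, 1): 19 + 18 + 19 = 56
Optimal value attained by: σ = (2, 3, 1).
Answer: det⊕(T) = 23; verdict: NONSINGULAR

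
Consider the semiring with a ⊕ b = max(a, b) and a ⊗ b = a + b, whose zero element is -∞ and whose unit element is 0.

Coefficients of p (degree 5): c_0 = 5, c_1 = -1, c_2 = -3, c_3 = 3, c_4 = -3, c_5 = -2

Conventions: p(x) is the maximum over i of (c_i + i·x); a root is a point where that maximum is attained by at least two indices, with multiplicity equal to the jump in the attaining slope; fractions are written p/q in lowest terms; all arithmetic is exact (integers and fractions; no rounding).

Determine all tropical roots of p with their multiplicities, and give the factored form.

hull edge (i=0, c=5) to (i=3, c=3): slope -2/3, span 3
hull edge (i=3, c=3) to (i=5, c=-2): slope -5/2, span 2
Factored form: p(x) = -2 ⊗ (x ⊕ 2/3) ⊗ (x ⊕ 2/3) ⊗ (x ⊕ 2/3) ⊗ (x ⊕ 5/2) ⊗ (x ⊕ 5/2)
Answer: roots = 2/3 (mult 3), 5/2 (mult 2)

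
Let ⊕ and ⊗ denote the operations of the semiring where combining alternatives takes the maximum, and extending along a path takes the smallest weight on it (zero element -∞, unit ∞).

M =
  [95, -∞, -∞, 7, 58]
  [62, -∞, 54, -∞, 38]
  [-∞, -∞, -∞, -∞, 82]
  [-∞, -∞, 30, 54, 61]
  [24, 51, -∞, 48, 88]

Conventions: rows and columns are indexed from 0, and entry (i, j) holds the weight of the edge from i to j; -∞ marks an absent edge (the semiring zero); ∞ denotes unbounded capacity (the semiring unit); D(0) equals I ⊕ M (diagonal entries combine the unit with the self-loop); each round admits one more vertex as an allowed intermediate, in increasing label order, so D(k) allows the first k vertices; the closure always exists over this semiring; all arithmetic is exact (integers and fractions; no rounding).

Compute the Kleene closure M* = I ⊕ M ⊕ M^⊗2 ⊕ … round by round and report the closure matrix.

D(0):
  [∞, -∞, -∞, 7, 58]
  [62, ∞, 54, -∞, 38]
  [-∞, -∞, ∞, -∞, 82]
  [-∞, -∞, 30, ∞, 61]
  [24, 51, -∞, 48, ∞]
D(1):
  [∞, -∞, -∞, 7, 58]
  [62, ∞, 54, 7, 58]
  [-∞, -∞, ∞, -∞, 82]
  [-∞, -∞, 30, ∞, 61]
  [24, 51, -∞, 48, ∞]
D(2):
  [∞, -∞, -∞, 7, 58]
  [62, ∞, 54, 7, 58]
  [-∞, -∞, ∞, -∞, 82]
  [-∞, -∞, 30, ∞, 61]
  [51, 51, 51, 48, ∞]
D(3):
  [∞, -∞, -∞, 7, 58]
  [62, ∞, 54, 7, 58]
  [-∞, -∞, ∞, -∞, 82]
  [-∞, -∞, 30, ∞, 61]
  [51, 51, 51, 48, ∞]
D(4):
  [∞, -∞, 7, 7, 58]
  [62, ∞, 54, 7, 58]
  [-∞, -∞, ∞, -∞, 82]
  [-∞, -∞, 30, ∞, 61]
  [51, 51, 51, 48, ∞]
D(5):
  [∞, 51, 51, 48, 58]
  [62, ∞, 54, 48, 58]
  [51, 51, ∞, 48, 82]
  [51, 51, 51, ∞, 61]
  [51, 51, 51, 48, ∞]
Answer: M* = [[∞, 51, 51, 48, 58], [62, ∞, 54, 48, 58], [51, 51, ∞, 48, 82], [51, 51, 51, ∞, 61], [51, 51, 51, 48, ∞]]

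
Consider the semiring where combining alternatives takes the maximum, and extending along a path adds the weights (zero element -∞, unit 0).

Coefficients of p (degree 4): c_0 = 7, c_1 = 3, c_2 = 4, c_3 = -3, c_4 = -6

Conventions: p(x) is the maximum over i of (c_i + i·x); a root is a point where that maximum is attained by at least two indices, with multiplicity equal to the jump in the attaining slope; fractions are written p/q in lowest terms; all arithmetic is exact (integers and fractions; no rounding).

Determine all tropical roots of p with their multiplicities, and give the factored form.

hull edge (i=0, c=7) to (i=2, c=4): slope -3/2, span 2
hull edge (i=2, c=4) to (i=4, c=-6): slope -5, span 2
Factored form: p(x) = -6 ⊗ (x ⊕ 3/2) ⊗ (x ⊕ 3/2) ⊗ (x ⊕ 5) ⊗ (x ⊕ 5)
Answer: roots = 3/2 (mult 2), 5 (mult 2)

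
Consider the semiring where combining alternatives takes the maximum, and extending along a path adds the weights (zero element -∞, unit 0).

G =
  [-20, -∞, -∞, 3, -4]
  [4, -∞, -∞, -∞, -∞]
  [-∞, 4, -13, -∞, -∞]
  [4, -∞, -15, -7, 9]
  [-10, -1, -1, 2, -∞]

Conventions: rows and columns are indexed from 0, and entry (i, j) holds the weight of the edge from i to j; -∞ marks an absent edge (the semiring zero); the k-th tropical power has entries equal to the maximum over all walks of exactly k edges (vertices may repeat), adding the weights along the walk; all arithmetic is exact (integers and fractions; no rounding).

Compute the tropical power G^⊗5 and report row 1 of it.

G^⊗2:
  [7, -5, -5, -2, 12]
  [-16, -∞, -∞, 7, 0]
  [8, -9, -26, -∞, -∞]
  [-1, 8, 8, 11, 2]
  [6, 3, -13, -5, 11]
G^⊗3:
  [2, 11, 11, 14, 7]
  [11, -1, -1, 2, 16]
  [-5, -22, -39, 11, 4]
  [15, 12, 1, 4, 20]
  [7, 10, 10, 13, 4]
G^⊗4:
  [18, 15, 6, 9, 23]
  [6, 15, 15, 18, 11]
  [15, 3, 3, 6, 20]
  [16, 19, 19, 22, 13]
  [17, 14, 3, 10, 22]
G^⊗5:
  [19, 22, 22, 25, 18]
  [22, 19, 10, 13, 27]
  [10, 19, 19, 22, 15]
  [26, 23, 12, 19, 31]
  [18, 21, 21, 24, 19]
Answer: row 1 of G^⊗5 = [22, 19, 10, 13, 27]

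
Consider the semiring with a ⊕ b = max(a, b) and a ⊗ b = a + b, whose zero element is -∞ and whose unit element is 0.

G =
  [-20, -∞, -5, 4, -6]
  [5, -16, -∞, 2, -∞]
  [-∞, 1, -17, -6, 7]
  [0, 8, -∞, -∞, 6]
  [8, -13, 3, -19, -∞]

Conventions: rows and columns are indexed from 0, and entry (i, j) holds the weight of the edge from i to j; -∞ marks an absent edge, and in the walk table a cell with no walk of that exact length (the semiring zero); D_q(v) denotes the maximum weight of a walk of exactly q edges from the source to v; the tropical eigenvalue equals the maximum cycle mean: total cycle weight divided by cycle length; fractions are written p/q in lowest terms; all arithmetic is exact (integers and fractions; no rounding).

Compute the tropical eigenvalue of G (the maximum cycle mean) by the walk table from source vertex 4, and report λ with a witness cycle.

q=0: [-∞, -∞, -∞, -∞, 0]
q=1: [8, -13, 3, -19, -∞]
q=2: [-8, 4, 3, 12, 10]
q=3: [18, 20, 13, 6, 18]
q=4: [26, 14, 21, 22, 20]
q=5: [28, 30, 23, 30, 28]
Optimal cycle mean attained by: cycle 0->3->4->0, total 4 + 6 + 8, length 3.
Answer: λ = 6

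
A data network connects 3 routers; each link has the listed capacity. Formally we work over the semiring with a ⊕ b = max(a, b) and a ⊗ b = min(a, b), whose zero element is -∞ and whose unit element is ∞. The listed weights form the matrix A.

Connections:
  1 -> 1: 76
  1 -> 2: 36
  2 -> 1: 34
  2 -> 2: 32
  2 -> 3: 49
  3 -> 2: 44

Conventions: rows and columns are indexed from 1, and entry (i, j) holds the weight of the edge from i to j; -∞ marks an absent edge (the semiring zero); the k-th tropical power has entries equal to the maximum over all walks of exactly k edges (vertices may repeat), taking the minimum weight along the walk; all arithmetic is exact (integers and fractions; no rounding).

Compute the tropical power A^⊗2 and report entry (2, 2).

A^⊗2:
  [76, 36, 36]
  [34, 44, 32]
  [34, 32, 44]
Key observation: the optimum is the walk 2->3->2, with weight 49 min 44 = 44.
Optimal value attained by: walk 2->3->2.
Answer: (A^⊗2)[2][2] = 44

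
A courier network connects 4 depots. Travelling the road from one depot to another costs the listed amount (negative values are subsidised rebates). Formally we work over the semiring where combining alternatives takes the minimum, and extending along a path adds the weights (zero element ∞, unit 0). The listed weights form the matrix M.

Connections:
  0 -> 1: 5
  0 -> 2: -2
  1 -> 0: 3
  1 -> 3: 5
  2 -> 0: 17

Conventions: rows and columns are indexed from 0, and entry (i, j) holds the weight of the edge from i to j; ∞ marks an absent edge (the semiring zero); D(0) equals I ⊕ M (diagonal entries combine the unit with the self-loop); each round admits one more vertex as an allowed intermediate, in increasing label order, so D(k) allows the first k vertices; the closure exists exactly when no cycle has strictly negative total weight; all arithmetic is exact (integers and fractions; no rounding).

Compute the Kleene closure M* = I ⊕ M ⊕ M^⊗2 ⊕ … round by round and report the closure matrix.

D(0):
  [0, 5, -2, ∞]
  [3, 0, ∞, 5]
  [17, ∞, 0, ∞]
  [∞, ∞, ∞, 0]
D(1):
  [0, 5, -2, ∞]
  [3, 0, 1, 5]
  [17, 22, 0, ∞]
  [∞, ∞, ∞, 0]
D(2):
  [0, 5, -2, 10]
  [3, 0, 1, 5]
  [17, 22, 0, 27]
  [∞, ∞, ∞, 0]
D(3):
  [0, 5, -2, 10]
  [3, 0, 1, 5]
  [17, 22, 0, 27]
  [∞, ∞, ∞, 0]
D(4):
  [0, 5, -2, 10]
  [3, 0, 1, 5]
  [17, 22, 0, 27]
  [∞, ∞, ∞, 0]
Answer: M* = [[0, 5, -2, 10], [3, 0, 1, 5], [17, 22, 0, 27], [∞, ∞, ∞, 0]]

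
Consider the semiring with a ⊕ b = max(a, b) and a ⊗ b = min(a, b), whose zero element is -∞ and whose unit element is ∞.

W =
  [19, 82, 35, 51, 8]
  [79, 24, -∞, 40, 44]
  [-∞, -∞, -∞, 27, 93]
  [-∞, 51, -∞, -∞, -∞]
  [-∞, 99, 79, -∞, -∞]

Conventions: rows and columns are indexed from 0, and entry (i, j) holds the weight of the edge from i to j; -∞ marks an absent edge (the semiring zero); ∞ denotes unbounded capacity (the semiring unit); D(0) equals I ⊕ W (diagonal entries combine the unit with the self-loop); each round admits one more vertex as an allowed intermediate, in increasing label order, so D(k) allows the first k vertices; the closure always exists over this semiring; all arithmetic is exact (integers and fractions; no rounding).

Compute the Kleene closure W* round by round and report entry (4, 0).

D(0):
  [∞, 82, 35, 51, 8]
  [79, ∞, -∞, 40, 44]
  [-∞, -∞, ∞, 27, 93]
  [-∞, 51, -∞, ∞, -∞]
  [-∞, 99, 79, -∞, ∞]
D(1):
  [∞, 82, 35, 51, 8]
  [79, ∞, 35, 51, 44]
  [-∞, -∞, ∞, 27, 93]
  [-∞, 51, -∞, ∞, -∞]
  [-∞, 99, 79, -∞, ∞]
D(2):
  [∞, 82, 35, 51, 44]
  [79, ∞, 35, 51, 44]
  [-∞, -∞, ∞, 27, 93]
  [51, 51, 35, ∞, 44]
  [79, 99, 79, 51, ∞]
D(3):
  [∞, 82, 35, 51, 44]
  [79, ∞, 35, 51, 44]
  [-∞, -∞, ∞, 27, 93]
  [51, 51, 35, ∞, 44]
  [79, 99, 79, 51, ∞]
D(4):
  [∞, 82, 35, 51, 44]
  [79, ∞, 35, 51, 44]
  [27, 27, ∞, 27, 93]
  [51, 51, 35, ∞, 44]
  [79, 99, 79, 51, ∞]
D(5):
  [∞, 82, 44, 51, 44]
  [79, ∞, 44, 51, 44]
  [79, 93, ∞, 51, 93]
  [51, 51, 44, ∞, 44]
  [79, 99, 79, 51, ∞]
Answer: W*[4][0] = 79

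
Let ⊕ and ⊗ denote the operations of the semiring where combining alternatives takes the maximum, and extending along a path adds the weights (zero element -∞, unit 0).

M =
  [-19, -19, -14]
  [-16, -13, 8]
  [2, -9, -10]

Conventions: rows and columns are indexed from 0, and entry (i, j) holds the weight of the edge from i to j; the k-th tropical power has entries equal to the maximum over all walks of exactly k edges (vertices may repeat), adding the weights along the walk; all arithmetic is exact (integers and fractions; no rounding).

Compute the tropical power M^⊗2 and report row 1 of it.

M^⊗2:
  [-12, -23, -11]
  [10, -1, -2]
  [-8, -17, -1]
Answer: row 1 of M^⊗2 = [10, -1, -2]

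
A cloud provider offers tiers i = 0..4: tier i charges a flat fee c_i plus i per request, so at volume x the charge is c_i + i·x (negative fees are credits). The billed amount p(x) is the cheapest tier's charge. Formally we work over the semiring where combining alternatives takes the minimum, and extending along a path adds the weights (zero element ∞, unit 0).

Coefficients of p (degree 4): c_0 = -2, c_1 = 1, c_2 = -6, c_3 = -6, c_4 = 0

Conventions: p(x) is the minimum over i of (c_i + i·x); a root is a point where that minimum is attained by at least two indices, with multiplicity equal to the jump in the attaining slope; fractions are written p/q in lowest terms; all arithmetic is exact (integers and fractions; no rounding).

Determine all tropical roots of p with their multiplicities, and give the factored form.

hull edge (i=0, c=-2) to (i=2, c=-6): slope -2, span 2
hull edge (i=2, c=-6) to (i=3, c=-6): slope 0, span 1
hull edge (i=3, c=-6) to (i=4, c=0): slope 6, span 1
Factored form: p(x) = 0 ⊗ (x ⊕ (-6)) ⊗ (x ⊕ 0) ⊗ (x ⊕ 2) ⊗ (x ⊕ 2)
Answer: roots = -6 (mult 1), 0 (mult 1), 2 (mult 2)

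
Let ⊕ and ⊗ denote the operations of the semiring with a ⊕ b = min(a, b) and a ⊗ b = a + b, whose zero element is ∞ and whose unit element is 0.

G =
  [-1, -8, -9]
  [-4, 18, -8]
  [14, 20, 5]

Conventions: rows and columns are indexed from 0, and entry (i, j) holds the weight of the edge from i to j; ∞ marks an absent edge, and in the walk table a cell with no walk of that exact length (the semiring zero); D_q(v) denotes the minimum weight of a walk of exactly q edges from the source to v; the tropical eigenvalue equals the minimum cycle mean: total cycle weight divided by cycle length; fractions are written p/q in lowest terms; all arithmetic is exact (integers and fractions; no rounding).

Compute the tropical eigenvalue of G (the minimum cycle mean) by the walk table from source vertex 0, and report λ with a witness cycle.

q=0: [0, ∞, ∞]
q=1: [-1, -8, -9]
q=2: [-12, -9, -16]
q=3: [-13, -20, -21]
Optimal cycle mean attained by: cycle 0->1->0, total (-8) + (-4), length 2.
Answer: λ = -6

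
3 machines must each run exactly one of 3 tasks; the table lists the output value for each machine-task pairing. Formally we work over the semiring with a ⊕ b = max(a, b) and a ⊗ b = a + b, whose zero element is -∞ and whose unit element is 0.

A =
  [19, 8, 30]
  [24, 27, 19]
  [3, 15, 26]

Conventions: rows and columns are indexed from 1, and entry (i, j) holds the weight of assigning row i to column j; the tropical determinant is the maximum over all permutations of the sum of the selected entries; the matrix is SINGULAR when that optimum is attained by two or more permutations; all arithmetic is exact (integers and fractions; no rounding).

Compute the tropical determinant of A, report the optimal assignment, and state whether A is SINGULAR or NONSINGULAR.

σ = (1, 2, 3): 19 + 27 + 26 = 72
σ = (1, 3, 2): 19 + 19 + 15 = 53
σ = (2, 1, 3): 8 + 24 + 26 = 58
σ = (2, 3, 1): 8 + 19 + 3 = 30
σ = (3, 1, 2): 30 + 24 + 15 = 69
σ = (3, 2, 1): 30 + 27 + 3 = 60
Optimal value attained by: σ = (1, 2, 3).
Answer: det⊕(A) = 72; verdict: NONSINGULAR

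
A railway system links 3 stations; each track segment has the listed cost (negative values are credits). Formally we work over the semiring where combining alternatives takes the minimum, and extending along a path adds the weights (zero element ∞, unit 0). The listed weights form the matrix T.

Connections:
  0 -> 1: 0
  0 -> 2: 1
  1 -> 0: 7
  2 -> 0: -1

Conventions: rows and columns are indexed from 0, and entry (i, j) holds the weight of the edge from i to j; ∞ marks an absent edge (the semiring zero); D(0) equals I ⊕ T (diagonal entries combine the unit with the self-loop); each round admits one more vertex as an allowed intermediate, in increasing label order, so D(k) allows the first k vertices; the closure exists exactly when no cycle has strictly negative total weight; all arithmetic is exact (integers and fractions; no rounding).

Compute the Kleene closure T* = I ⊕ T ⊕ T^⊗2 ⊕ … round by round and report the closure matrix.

D(0):
  [0, 0, 1]
  [7, 0, ∞]
  [-1, ∞, 0]
D(1):
  [0, 0, 1]
  [7, 0, 8]
  [-1, -1, 0]
D(2):
  [0, 0, 1]
  [7, 0, 8]
  [-1, -1, 0]
D(3):
  [0, 0, 1]
  [7, 0, 8]
  [-1, -1, 0]
Answer: T* = [[0, 0, 1], [7, 0, 8], [-1, -1, 0]]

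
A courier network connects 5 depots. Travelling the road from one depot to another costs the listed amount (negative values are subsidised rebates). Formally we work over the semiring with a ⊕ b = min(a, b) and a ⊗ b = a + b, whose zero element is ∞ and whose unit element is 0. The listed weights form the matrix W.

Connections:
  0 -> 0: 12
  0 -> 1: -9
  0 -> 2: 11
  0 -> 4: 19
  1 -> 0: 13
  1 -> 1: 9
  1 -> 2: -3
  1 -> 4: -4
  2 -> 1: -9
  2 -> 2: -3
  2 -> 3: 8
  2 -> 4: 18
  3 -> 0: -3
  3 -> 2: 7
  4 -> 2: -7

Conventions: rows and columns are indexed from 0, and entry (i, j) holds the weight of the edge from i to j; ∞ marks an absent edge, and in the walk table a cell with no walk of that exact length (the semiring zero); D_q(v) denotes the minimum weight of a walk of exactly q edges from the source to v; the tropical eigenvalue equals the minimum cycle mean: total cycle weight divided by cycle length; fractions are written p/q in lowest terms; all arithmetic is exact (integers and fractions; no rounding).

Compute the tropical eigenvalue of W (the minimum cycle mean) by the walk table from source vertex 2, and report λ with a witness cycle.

q=0: [∞, ∞, 0, ∞, ∞]
q=1: [∞, -9, -3, 8, 18]
q=2: [4, -12, -12, 5, -13]
q=3: [1, -21, -20, -4, -16]
q=4: [-8, -29, -24, -12, -25]
q=5: [-16, -33, -32, -16, -33]
Optimal cycle mean attained by: cycle 1->4->2->1, total (-4) + (-7) + (-9), length 3.
Answer: λ = -20/3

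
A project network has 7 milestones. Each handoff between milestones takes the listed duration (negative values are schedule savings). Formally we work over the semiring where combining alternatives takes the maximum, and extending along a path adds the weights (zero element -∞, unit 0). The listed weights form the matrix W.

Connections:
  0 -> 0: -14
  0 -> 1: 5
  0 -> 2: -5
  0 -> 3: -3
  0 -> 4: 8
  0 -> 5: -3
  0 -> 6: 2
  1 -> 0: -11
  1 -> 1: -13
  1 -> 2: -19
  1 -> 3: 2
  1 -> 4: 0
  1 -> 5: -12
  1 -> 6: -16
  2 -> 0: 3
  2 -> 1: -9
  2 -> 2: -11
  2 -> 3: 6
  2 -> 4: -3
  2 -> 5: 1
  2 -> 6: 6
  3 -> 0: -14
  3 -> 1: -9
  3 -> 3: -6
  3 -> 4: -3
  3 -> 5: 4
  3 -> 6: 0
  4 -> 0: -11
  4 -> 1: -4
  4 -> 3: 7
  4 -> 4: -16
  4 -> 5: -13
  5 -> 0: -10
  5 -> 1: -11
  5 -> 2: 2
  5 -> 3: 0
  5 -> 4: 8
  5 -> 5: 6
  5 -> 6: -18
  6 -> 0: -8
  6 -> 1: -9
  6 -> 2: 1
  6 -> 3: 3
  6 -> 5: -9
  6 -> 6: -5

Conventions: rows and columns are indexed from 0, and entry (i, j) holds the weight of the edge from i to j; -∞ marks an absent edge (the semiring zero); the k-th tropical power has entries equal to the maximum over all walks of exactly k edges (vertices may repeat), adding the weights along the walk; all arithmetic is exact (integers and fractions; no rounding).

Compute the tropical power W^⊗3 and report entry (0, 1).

W^⊗2:
  [-2, 4, 3, 15, 5, 3, 1]
  [-11, -4, -10, 7, -1, 6, 2]
  [-2, 8, 7, 9, 11, 10, 6]
  [-6, -7, 6, 4, 12, 10, -5]
  [-7, -2, -11, 1, 4, 11, 7]
  [5, 4, 8, 15, 14, 12, 8]
  [4, -3, -4, 7, 0, 7, 7]
W^⊗3:
  [6, 6, 5, 12, 12, 19, 15]
  [-4, -2, 8, 6, 14, 12, 7]
  [10, 7, 12, 18, 18, 16, 13]
  [9, 8, 12, 19, 18, 16, 12]
  [1, 0, 13, 11, 19, 17, 2]
  [11, 10, 14, 21, 20, 19, 15]
  [-1, 9, 9, 10, 15, 13, 7]
Key observation: the optimum is the walk 0->4->3->1, with weight 8 + 7 + (-9) = 6.
Optimal value attained by: walk 0->4->3->1.
Answer: (W^⊗3)[0][1] = 6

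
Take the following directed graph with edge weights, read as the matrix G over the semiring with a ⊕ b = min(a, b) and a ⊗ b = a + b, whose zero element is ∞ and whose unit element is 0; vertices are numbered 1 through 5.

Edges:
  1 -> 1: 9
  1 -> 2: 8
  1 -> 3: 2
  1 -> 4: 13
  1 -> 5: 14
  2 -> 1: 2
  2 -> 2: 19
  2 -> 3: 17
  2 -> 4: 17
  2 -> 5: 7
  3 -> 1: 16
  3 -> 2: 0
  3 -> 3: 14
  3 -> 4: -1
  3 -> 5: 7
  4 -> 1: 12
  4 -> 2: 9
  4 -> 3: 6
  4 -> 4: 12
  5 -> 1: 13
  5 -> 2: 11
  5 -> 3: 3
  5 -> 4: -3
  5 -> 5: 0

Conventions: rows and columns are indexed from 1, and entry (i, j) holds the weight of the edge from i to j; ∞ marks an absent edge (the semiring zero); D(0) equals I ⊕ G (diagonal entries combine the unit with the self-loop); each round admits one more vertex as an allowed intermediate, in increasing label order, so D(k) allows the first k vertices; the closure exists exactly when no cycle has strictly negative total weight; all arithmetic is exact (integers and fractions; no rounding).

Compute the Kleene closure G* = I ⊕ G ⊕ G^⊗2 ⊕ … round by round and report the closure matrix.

D(0):
  [0, 8, 2, 13, 14]
  [2, 0, 17, 17, 7]
  [16, 0, 0, -1, 7]
  [12, 9, 6, 0, ∞]
  [13, 11, 3, -3, 0]
D(1):
  [0, 8, 2, 13, 14]
  [2, 0, 4, 15, 7]
  [16, 0, 0, -1, 7]
  [12, 9, 6, 0, 26]
  [13, 11, 3, -3, 0]
D(2):
  [0, 8, 2, 13, 14]
  [2, 0, 4, 15, 7]
  [2, 0, 0, -1, 7]
  [11, 9, 6, 0, 16]
  [13, 11, 3, -3, 0]
D(3):
  [0, 2, 2, 1, 9]
  [2, 0, 4, 3, 7]
  [2, 0, 0, -1, 7]
  [8, 6, 6, 0, 13]
  [5, 3, 3, -3, 0]
D(4):
  [0, 2, 2, 1, 9]
  [2, 0, 4, 3, 7]
  [2, 0, 0, -1, 7]
  [8, 6, 6, 0, 13]
  [5, 3, 3, -3, 0]
D(5):
  [0, 2, 2, 1, 9]
  [2, 0, 4, 3, 7]
  [2, 0, 0, -1, 7]
  [8, 6, 6, 0, 13]
  [5, 3, 3, -3, 0]
Answer: G* = [[0, 2, 2, 1, 9], [2, 0, 4, 3, 7], [2, 0, 0, -1, 7], [8, 6, 6, 0, 13], [5, 3, 3, -3, 0]]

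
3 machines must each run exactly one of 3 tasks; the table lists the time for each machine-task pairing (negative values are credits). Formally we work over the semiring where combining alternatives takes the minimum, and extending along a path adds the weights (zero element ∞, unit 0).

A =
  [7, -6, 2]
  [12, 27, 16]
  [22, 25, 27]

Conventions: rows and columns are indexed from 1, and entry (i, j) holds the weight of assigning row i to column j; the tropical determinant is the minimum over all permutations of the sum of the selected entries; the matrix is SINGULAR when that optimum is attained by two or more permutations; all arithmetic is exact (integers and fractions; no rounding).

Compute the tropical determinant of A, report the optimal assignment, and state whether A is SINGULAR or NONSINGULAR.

σ = (1, 2, 3): 7 + 27 + 27 = 61
σ = (1, 3, 2): 7 + 16 + 25 = 48
σ = (2, 1, 3): (-6) + 12 + 27 = 33
σ = (2, 3, 1): (-6) + 16 + 22 = 32
σ = (3, 1, 2): 2 + 12 + 25 = 39
σ = (3, 2, 1): 2 + 27 + 22 = 51
Optimal value attained by: σ = (2, 3, 1).
Answer: det⊕(A) = 32; verdict: NONSINGULAR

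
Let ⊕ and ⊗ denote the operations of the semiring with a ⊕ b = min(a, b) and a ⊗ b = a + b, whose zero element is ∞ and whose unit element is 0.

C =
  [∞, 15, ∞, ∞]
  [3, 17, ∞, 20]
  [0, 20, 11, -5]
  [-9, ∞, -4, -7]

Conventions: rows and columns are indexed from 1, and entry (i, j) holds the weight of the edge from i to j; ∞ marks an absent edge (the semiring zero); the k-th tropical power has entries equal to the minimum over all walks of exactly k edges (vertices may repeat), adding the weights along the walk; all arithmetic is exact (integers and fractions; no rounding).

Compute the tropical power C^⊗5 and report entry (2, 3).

C^⊗2:
  [18, 32, ∞, 35]
  [11, 18, 16, 13]
  [-14, 15, -9, -12]
  [-16, 6, -11, -14]
C^⊗3:
  [26, 33, 31, 28]
  [4, 26, 9, 6]
  [-21, 1, -16, -19]
  [-23, -1, -18, -21]
C^⊗4:
  [19, 41, 24, 21]
  [-3, 19, 2, -1]
  [-28, -6, -23, -26]
  [-30, -8, -25, -28]
C^⊗5:
  [12, 34, 17, 14]
  [-10, 12, -5, -8]
  [-35, -13, -30, -33]
  [-37, -15, -32, -35]
Key observation: the optimum is the walk 2->4->4->4->4->3, with weight 20 + (-7) + (-7) + (-7) + (-4) = -5.
Optimal value attained by: walk 2->4->4->4->4->3.
Answer: (C^⊗5)[2][3] = -5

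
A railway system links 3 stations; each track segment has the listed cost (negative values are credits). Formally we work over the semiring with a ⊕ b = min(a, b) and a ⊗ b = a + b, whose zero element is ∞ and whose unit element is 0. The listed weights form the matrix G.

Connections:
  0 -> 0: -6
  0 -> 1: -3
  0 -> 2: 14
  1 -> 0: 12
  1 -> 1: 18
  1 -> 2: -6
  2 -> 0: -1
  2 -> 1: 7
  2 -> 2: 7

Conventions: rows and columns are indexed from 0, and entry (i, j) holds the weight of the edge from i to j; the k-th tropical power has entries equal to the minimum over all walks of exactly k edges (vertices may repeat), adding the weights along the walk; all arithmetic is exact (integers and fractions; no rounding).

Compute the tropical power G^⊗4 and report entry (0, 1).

G^⊗2:
  [-12, -9, -9]
  [-7, 1, 1]
  [-7, -4, 1]
G^⊗3:
  [-18, -15, -15]
  [-13, -10, -5]
  [-13, -10, -10]
G^⊗4:
  [-24, -21, -21]
  [-19, -16, -16]
  [-19, -16, -16]
Key observation: the optimum is the walk 0->0->0->0->1, with weight (-6) + (-6) + (-6) + (-3) = -21.
Optimal value attained by: walk 0->0->0->0->1.
Answer: (G^⊗4)[0][1] = -21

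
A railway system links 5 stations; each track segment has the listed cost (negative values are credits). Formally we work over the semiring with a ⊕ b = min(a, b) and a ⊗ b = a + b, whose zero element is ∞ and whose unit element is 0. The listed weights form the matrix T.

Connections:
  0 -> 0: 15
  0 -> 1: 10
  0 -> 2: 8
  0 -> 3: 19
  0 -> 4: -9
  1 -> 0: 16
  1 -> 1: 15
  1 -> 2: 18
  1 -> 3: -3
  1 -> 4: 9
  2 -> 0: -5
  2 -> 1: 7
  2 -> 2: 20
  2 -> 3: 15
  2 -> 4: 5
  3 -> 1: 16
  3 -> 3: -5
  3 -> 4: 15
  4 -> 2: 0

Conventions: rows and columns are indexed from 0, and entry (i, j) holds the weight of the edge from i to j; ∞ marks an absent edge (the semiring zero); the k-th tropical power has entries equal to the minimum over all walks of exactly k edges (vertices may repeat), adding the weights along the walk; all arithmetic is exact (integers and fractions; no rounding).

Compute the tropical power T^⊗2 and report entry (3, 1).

T^⊗2:
  [3, 15, -9, 7, 6]
  [13, 13, 9, -8, 7]
  [10, 5, 3, 4, -14]
  [32, 11, 15, -10, 10]
  [-5, 7, 20, 15, 5]
Key observation: the optimum is the walk 3->3->1, with weight (-5) + 16 = 11.
Optimal value attained by: walk 3->3->1.
Answer: (T^⊗2)[3][1] = 11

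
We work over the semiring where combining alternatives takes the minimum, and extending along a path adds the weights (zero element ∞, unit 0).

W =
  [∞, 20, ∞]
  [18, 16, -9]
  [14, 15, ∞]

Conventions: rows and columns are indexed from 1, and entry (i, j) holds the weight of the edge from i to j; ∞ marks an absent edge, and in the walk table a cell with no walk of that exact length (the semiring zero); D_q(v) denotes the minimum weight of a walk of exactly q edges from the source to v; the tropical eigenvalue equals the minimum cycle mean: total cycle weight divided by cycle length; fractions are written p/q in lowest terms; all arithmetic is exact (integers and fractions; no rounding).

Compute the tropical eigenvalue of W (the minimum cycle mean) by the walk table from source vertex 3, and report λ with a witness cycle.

q=0: [∞, ∞, 0]
q=1: [14, 15, ∞]
q=2: [33, 31, 6]
q=3: [20, 21, 22]
Optimal cycle mean attained by: cycle 2->3->2, total (-9) + 15, length 2.
Answer: λ = 3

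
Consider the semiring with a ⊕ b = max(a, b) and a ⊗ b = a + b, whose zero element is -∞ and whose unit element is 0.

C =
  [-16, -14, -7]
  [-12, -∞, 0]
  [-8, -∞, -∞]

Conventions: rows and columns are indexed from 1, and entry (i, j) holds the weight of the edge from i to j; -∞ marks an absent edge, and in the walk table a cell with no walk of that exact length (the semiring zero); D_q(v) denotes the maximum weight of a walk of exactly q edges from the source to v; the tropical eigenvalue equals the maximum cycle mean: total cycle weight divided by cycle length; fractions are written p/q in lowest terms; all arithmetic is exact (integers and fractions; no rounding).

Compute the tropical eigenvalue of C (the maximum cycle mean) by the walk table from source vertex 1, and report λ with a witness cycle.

q=0: [0, -∞, -∞]
q=1: [-16, -14, -7]
q=2: [-15, -30, -14]
q=3: [-22, -29, -22]
Optimal cycle mean attained by: cycle 1->2->3->1, total (-14) + 0 + (-8), length 3.
Answer: λ = -22/3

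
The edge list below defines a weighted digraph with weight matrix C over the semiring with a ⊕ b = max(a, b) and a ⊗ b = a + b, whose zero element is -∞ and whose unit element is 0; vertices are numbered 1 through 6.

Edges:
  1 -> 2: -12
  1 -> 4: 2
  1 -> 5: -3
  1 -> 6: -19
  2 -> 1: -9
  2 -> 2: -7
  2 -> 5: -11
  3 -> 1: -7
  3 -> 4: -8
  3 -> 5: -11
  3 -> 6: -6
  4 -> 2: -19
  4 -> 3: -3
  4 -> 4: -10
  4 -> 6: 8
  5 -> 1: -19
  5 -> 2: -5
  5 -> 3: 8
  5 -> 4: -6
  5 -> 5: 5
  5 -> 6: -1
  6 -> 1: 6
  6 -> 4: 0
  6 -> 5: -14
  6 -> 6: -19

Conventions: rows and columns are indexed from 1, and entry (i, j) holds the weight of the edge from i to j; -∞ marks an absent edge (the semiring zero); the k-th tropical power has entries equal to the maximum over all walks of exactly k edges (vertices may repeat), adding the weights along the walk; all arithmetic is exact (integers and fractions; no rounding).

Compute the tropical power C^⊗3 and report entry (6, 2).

C^⊗2:
  [-13, -8, 5, -8, 2, 10]
  [-16, -14, -3, -7, -6, -12]
  [0, -16, -3, -5, -6, 0]
  [14, -26, -13, 8, -6, -2]
  [5, 0, 13, 0, 10, 4]
  [-13, -6, -3, 8, 3, 8]
C^⊗3:
  [16, -3, 10, 10, 7, 1]
  [-6, -11, 2, -11, -1, 1]
  [6, -11, 2, 2, -1, 3]
  [4, 2, 5, 16, 11, 16]
  [10, 5, 18, 7, 15, 9]
  [14, -2, 11, 8, 8, 16]
Key observation: the optimum is the walk 6->1->5->2, with weight 6 + (-3) + (-5) = -2.
Optimal value attained by: walk 6->1->5->2.
Answer: (C^⊗3)[6][2] = -2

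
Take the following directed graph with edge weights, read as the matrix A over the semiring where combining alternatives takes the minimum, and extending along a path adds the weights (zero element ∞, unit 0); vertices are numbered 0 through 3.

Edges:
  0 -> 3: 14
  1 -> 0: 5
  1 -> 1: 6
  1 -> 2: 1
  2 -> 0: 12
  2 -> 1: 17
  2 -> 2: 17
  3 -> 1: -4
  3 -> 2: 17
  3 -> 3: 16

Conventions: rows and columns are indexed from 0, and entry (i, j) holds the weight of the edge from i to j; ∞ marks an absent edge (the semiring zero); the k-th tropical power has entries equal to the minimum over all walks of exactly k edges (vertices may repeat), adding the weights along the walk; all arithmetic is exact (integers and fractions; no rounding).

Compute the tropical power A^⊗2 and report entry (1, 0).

A^⊗2:
  [∞, 10, 31, 30]
  [11, 12, 7, 19]
  [22, 23, 18, 26]
  [1, 2, -3, 32]
Key observation: the optimum is the walk 1->1->0, with weight 6 + 5 = 11.
Optimal value attained by: walk 1->1->0.
Answer: (A^⊗2)[1][0] = 11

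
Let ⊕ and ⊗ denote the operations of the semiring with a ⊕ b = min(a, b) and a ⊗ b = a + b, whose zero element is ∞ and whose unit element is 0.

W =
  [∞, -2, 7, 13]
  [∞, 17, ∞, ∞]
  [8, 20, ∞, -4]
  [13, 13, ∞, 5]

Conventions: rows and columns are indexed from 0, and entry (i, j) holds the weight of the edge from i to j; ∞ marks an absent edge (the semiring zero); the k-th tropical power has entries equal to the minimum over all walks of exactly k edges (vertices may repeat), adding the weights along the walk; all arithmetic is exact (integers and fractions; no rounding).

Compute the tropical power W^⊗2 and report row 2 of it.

W^⊗2:
  [15, 15, ∞, 3]
  [∞, 34, ∞, ∞]
  [9, 6, 15, 1]
  [18, 11, 20, 10]
Answer: row 2 of W^⊗2 = [9, 6, 15, 1]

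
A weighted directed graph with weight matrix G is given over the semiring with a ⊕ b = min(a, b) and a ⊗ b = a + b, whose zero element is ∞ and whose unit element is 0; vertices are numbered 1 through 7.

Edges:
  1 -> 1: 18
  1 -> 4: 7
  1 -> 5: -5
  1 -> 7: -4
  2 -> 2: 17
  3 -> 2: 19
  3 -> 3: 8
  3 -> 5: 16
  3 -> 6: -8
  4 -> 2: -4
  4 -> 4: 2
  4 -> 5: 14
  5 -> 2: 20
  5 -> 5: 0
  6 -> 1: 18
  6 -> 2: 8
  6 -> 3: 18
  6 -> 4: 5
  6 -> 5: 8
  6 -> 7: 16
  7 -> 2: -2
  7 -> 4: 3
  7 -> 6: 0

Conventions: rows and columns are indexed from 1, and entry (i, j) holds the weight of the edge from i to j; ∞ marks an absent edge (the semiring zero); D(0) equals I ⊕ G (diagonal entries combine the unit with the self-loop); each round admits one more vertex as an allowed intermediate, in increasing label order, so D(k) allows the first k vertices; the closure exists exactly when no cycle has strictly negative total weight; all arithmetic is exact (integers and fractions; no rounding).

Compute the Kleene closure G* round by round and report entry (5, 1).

D(0):
  [0, ∞, ∞, 7, -5, ∞, -4]
  [∞, 0, ∞, ∞, ∞, ∞, ∞]
  [∞, 19, 0, ∞, 16, -8, ∞]
  [∞, -4, ∞, 0, 14, ∞, ∞]
  [∞, 20, ∞, ∞, 0, ∞, ∞]
  [18, 8, 18, 5, 8, 0, 16]
  [∞, -2, ∞, 3, ∞, 0, 0]
D(1):
  [0, ∞, ∞, 7, -5, ∞, -4]
  [∞, 0, ∞, ∞, ∞, ∞, ∞]
  [∞, 19, 0, ∞, 16, -8, ∞]
  [∞, -4, ∞, 0, 14, ∞, ∞]
  [∞, 20, ∞, ∞, 0, ∞, ∞]
  [18, 8, 18, 5, 8, 0, 14]
  [∞, -2, ∞, 3, ∞, 0, 0]
D(2):
  [0, ∞, ∞, 7, -5, ∞, -4]
  [∞, 0, ∞, ∞, ∞, ∞, ∞]
  [∞, 19, 0, ∞, 16, -8, ∞]
  [∞, -4, ∞, 0, 14, ∞, ∞]
  [∞, 20, ∞, ∞, 0, ∞, ∞]
  [18, 8, 18, 5, 8, 0, 14]
  [∞, -2, ∞, 3, ∞, 0, 0]
D(3):
  [0, ∞, ∞, 7, -5, ∞, -4]
  [∞, 0, ∞, ∞, ∞, ∞, ∞]
  [∞, 19, 0, ∞, 16, -8, ∞]
  [∞, -4, ∞, 0, 14, ∞, ∞]
  [∞, 20, ∞, ∞, 0, ∞, ∞]
  [18, 8, 18, 5, 8, 0, 14]
  [∞, -2, ∞, 3, ∞, 0, 0]
D(4):
  [0, 3, ∞, 7, -5, ∞, -4]
  [∞, 0, ∞, ∞, ∞, ∞, ∞]
  [∞, 19, 0, ∞, 16, -8, ∞]
  [∞, -4, ∞, 0, 14, ∞, ∞]
  [∞, 20, ∞, ∞, 0, ∞, ∞]
  [18, 1, 18, 5, 8, 0, 14]
  [∞, -2, ∞, 3, 17, 0, 0]
D(5):
  [0, 3, ∞, 7, -5, ∞, -4]
  [∞, 0, ∞, ∞, ∞, ∞, ∞]
  [∞, 19, 0, ∞, 16, -8, ∞]
  [∞, -4, ∞, 0, 14, ∞, ∞]
  [∞, 20, ∞, ∞, 0, ∞, ∞]
  [18, 1, 18, 5, 8, 0, 14]
  [∞, -2, ∞, 3, 17, 0, 0]
D(6):
  [0, 3, ∞, 7, -5, ∞, -4]
  [∞, 0, ∞, ∞, ∞, ∞, ∞]
  [10, -7, 0, -3, 0, -8, 6]
  [∞, -4, ∞, 0, 14, ∞, ∞]
  [∞, 20, ∞, ∞, 0, ∞, ∞]
  [18, 1, 18, 5, 8, 0, 14]
  [18, -2, 18, 3, 8, 0, 0]
D(7):
  [0, -6, 14, -1, -5, -4, -4]
  [∞, 0, ∞, ∞, ∞, ∞, ∞]
  [10, -7, 0, -3, 0, -8, 6]
  [∞, -4, ∞, 0, 14, ∞, ∞]
  [∞, 20, ∞, ∞, 0, ∞, ∞]
  [18, 1, 18, 5, 8, 0, 14]
  [18, -2, 18, 3, 8, 0, 0]
Answer: G*[5][1] = ∞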